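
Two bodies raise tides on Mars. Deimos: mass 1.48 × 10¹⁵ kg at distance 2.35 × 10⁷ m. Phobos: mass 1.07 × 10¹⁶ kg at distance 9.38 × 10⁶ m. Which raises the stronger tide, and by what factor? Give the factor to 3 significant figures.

Phobos, by a factor of ≈ 114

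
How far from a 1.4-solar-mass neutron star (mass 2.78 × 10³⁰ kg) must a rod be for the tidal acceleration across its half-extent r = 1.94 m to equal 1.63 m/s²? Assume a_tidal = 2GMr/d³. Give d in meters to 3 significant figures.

2GMr/d³ = a_tidal  ⇒  d = (2GMr / a_tidal)^(1/3)
d = (2 × 6.674×10⁻¹¹ × (2.78 × 10³⁰) × (1.94) / (1.63))^(1/3)
  = 7.62 × 10⁶ m

7.62 × 10⁶ m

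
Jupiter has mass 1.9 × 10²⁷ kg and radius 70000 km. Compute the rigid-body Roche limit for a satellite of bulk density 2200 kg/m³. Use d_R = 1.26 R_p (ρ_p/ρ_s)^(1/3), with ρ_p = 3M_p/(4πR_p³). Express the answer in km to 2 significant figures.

ρ_p = 3M_p/(4πR_p³) = 3 × (1.9 × 10²⁷) / (4π × (7.0 × 10⁷ m)³) = 1300 kg/m³
d_R = 1.26 × 70000 km × (1300/2200)^(1/3)
    = 74000 km

74000 km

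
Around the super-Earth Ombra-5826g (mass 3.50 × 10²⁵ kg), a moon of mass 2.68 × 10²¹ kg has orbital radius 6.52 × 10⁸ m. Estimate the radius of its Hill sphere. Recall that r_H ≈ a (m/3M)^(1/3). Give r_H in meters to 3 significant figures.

1.92 × 10⁷ m

r_H ≈ a (m/3M)^(1/3)
    = (6.52 × 10⁸) × (2.68 × 10²¹ / (3 × 3.50 × 10²⁵))^(1/3)
    = 1.92 × 10⁷ m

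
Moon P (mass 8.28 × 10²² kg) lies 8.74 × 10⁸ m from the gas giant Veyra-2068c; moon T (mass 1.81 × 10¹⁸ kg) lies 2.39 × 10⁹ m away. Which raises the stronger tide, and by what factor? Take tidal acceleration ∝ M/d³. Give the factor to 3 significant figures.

Moon P, by a factor of ≈ 9.35 × 10⁵

Tidal stretch scales as M/d³; compute that for each body.
Moon P: (8.28 × 10²²) / (8.74 × 10⁸)³ = 1.240 × 10⁻⁴
Moon T: (1.81 × 10¹⁸) / (2.39 × 10⁹)³ = 1.326 × 10⁻¹⁰
Ratio (larger/smaller) = 9.35 × 10⁵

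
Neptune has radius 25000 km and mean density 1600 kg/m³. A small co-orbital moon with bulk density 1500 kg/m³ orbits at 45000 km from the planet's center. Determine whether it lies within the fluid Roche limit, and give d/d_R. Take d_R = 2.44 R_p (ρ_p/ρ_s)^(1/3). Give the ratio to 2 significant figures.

inside; d/d_R ≈ 0.72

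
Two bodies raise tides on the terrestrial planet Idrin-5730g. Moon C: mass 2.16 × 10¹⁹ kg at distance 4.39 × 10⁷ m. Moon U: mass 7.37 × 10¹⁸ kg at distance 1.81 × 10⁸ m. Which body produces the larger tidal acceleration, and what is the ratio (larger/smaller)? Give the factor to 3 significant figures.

Moon C, by a factor of ≈ 205

Tidal acceleration ∝ M/d³, so compare M/d³ for each.
Moon C: (2.16 × 10¹⁹) / (4.39 × 10⁷)³ = 2.553 × 10⁻⁴
Moon U: (7.37 × 10¹⁸) / (1.81 × 10⁸)³ = 1.243 × 10⁻⁶
Ratio (larger/smaller) = 205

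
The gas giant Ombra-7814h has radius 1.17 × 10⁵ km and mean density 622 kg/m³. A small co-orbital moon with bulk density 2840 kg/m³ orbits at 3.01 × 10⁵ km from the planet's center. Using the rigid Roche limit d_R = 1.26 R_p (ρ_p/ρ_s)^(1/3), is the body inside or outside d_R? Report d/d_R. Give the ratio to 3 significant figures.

d_R = 1.26 × (1.17 × 10⁵ km) × (622/2840)^(1/3) = 88860 km
d/d_R = (3.01 × 10⁵) / (88860) = 3.39
Since d/d_R > 1, the body is outside the Roche limit.

outside; d/d_R ≈ 3.39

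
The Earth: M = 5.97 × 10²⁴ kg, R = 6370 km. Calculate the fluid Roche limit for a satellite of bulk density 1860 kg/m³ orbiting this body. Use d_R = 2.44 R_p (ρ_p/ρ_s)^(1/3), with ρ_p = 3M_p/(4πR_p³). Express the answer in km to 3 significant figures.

ρ_p = 3M_p/(4πR_p³) = 3 × (5.97 × 10²⁴) / (4π × (6.37 × 10⁶ m)³) = 5510 kg/m³
d_R = 2.44 × 6370 km × (5510/1860)^(1/3)
    = 22300 km

22300 km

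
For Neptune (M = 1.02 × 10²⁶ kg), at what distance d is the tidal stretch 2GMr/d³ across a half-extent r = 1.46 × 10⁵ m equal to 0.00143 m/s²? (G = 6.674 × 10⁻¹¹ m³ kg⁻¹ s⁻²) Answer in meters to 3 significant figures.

2GMr/d³ = a_tidal  ⇒  d = (2GMr / a_tidal)^(1/3)
d = (2 × 6.674×10⁻¹¹ × (1.02 × 10²⁶) × (1.46 × 10⁵) / (0.00143))^(1/3)
  = 1.12 × 10⁸ m

1.12 × 10⁸ m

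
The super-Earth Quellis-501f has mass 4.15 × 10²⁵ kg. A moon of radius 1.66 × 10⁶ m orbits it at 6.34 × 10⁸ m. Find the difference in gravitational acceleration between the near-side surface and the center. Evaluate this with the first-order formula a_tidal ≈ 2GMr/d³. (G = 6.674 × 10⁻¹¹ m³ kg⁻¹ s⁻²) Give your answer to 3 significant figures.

Since r ≪ d, expand the inverse-square field across one radius to get the leading 2GMr/d³ term.
Δg = 2GMr/d³
   = 2 × (6.674 × 10⁻¹¹) × (4.15 × 10²⁵) × (1.66 × 10⁶) / (6.34 × 10⁸)³
   = 3.61 × 10⁻⁵ m/s²

3.61 × 10⁻⁵ m/s²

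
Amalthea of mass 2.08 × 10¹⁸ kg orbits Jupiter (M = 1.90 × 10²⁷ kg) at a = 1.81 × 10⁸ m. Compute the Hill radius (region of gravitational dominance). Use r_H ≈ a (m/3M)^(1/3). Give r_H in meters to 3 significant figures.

r_H ≈ a (m/3M)^(1/3)
    = (1.81 × 10⁸) × (2.08 × 10¹⁸ / (3 × 1.90 × 10²⁷))^(1/3)
    = 1.29 × 10⁵ m

1.29 × 10⁵ m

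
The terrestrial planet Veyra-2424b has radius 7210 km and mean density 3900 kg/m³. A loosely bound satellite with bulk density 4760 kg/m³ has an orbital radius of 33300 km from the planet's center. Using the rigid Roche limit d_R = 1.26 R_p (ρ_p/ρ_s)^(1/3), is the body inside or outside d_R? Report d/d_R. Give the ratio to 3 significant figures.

d_R = 1.26 × (7210 km) × (3900/4760)^(1/3) = 8501 km
d/d_R = (33300) / (8501) = 3.92
Since d/d_R > 1, the body is outside the Roche limit.

outside; d/d_R ≈ 3.92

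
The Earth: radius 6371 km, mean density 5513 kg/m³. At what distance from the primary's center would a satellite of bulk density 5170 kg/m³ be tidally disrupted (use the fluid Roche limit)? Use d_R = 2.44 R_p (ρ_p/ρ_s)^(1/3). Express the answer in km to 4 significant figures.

d_R = 2.44 × 6371 km × (5513/5170)^(1/3)
    = 15880 km

15880 km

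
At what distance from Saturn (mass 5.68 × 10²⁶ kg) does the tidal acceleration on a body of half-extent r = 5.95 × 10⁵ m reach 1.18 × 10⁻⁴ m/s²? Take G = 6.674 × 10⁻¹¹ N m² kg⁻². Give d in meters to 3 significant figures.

7.26 × 10⁸ m

2GMr/d³ = a_tidal  ⇒  d = (2GMr / a_tidal)^(1/3)
d = (2 × 6.674×10⁻¹¹ × (5.68 × 10²⁶) × (5.95 × 10⁵) / (1.18 × 10⁻⁴))^(1/3)
  = 7.26 × 10⁸ m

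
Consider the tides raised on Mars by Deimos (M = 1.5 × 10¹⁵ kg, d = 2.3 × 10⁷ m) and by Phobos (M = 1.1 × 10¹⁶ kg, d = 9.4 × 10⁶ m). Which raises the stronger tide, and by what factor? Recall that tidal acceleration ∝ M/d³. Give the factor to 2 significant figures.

Phobos, by a factor of ≈ 110

Compare M/d³ for the two perturbers:
Deimos: (1.5 × 10¹⁵) / (2.3 × 10⁷)³ = 1.233 × 10⁻⁷
Phobos: (1.1 × 10¹⁶) / (9.4 × 10⁶)³ = 1.324 × 10⁻⁵
Ratio (larger/smaller) = 110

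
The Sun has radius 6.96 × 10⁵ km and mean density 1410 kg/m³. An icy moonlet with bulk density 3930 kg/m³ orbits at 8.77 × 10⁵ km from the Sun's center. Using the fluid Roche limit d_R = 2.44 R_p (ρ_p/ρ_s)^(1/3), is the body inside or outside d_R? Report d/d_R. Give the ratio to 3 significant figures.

d_R = 2.44 × (6.96 × 10⁵ km) × (1410/3930)^(1/3) = 1.207 × 10⁶ km
d/d_R = (8.77 × 10⁵) / (1.207 × 10⁶) = 0.727
Since d/d_R < 1, the body is inside the Roche limit.

inside; d/d_R ≈ 0.727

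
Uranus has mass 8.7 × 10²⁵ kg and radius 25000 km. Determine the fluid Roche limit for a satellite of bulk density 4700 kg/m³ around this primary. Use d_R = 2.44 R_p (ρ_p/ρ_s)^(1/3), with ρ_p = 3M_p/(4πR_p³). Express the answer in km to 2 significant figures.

ρ_p = 3M_p/(4πR_p³) = 3 × (8.7 × 10²⁵) / (4π × (2.5 × 10⁷ m)³) = 1300 kg/m³
d_R = 2.44 × 25000 km × (1300/4700)^(1/3)
    = 40000 km

40000 km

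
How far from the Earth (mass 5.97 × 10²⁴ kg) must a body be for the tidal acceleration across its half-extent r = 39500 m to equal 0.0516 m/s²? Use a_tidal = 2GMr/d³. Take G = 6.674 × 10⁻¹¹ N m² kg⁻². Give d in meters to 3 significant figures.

2GMr/d³ = a_tidal  ⇒  d = (2GMr / a_tidal)^(1/3)
d = (2 × 6.674×10⁻¹¹ × (5.97 × 10²⁴) × (39500) / (0.0516))^(1/3)
  = 8.48 × 10⁶ m

8.48 × 10⁶ m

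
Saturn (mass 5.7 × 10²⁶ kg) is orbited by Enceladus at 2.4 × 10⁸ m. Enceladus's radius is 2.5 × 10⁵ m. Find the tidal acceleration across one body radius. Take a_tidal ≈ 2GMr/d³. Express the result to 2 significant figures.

Differencing GM/(d−r)² and GM/d² to first order in r/d gives 2GMr/d³.
Δg = 2GMr/d³
   = 2 × (6.674 × 10⁻¹¹) × (5.7 × 10²⁶) × (2.5 × 10⁵) / (2.4 × 10⁸)³
   = 1.4 × 10⁻³ m/s²

1.4 × 10⁻³ m/s²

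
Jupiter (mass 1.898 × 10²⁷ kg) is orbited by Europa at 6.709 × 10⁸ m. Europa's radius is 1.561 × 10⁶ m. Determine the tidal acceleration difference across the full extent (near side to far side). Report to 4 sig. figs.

Δg = 4GMr/d³
   = 4 × (6.674 × 10⁻¹¹) × (1.898 × 10²⁷) × (1.561 × 10⁶) / (6.709 × 10⁸)³
   = 2.619 × 10⁻³ m/s²

2.619 × 10⁻³ m/s²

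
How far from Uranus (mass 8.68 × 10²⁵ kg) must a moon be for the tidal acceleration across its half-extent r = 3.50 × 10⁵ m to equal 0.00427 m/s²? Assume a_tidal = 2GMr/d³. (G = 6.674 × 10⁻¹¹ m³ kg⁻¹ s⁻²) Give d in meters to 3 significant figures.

9.83 × 10⁷ m

2GMr/d³ = a_tidal  ⇒  d = (2GMr / a_tidal)^(1/3)
d = (2 × 6.674×10⁻¹¹ × (8.68 × 10²⁵) × (3.50 × 10⁵) / (0.00427))^(1/3)
  = 9.83 × 10⁷ m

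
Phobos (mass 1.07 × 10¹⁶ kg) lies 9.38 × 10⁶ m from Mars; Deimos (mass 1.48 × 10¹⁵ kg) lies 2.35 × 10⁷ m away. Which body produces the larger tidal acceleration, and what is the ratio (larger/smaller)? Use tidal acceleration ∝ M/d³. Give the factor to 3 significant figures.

Phobos, by a factor of ≈ 114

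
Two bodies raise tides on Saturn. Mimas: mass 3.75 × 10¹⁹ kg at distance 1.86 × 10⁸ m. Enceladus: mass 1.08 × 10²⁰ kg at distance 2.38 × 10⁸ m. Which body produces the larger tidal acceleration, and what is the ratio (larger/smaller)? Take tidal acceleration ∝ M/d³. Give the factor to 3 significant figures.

Tidal stretch scales as M/d³; compute that for each body.
Mimas: (3.75 × 10¹⁹) / (1.86 × 10⁸)³ = 5.828 × 10⁻⁶
Enceladus: (1.08 × 10²⁰) / (2.38 × 10⁸)³ = 8.011 × 10⁻⁶
Ratio (larger/smaller) = 1.37

Enceladus, by a factor of ≈ 1.37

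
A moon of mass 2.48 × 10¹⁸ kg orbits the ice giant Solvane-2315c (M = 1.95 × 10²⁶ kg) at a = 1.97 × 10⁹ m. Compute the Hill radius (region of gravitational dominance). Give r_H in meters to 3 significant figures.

r_H ≈ a (m/3M)^(1/3)
    = (1.97 × 10⁹) × (2.48 × 10¹⁸ / (3 × 1.95 × 10²⁶))^(1/3)
    = 3.19 × 10⁶ m

3.19 × 10⁶ m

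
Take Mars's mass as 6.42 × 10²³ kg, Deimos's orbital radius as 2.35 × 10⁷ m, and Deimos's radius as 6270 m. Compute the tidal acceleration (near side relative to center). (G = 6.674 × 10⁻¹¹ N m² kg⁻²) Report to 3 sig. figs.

Δa = 2GMr/d³
   = 2 × (6.674 × 10⁻¹¹) × (6.42 × 10²³) × (6270) / (2.35 × 10⁷)³
   = 4.14 × 10⁻⁵ m/s²

4.14 × 10⁻⁵ m/s²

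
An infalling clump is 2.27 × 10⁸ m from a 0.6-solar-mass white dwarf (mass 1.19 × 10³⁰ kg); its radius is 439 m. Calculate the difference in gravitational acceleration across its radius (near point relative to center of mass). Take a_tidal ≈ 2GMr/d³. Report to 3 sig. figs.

The tidal stretch is the gradient of GM/d² times the body's extent r, hence the 1/d³ dependence.
Δa = 2GMr/d³
   = 2 × (6.674 × 10⁻¹¹) × (1.19 × 10³⁰) × (439) / (2.27 × 10⁸)³
   = 5.96 × 10⁻³ m/s²

5.96 × 10⁻³ m/s²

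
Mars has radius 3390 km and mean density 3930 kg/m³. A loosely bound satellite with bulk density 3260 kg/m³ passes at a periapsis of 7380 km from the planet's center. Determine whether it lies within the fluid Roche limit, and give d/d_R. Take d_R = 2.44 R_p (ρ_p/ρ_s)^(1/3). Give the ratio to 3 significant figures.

d_R = 2.44 × (3390 km) × (3930/3260)^(1/3) = 8803 km
d/d_R = (7380) / (8803) = 0.838
Since d/d_R < 1, the body is inside the Roche limit.

inside; d/d_R ≈ 0.838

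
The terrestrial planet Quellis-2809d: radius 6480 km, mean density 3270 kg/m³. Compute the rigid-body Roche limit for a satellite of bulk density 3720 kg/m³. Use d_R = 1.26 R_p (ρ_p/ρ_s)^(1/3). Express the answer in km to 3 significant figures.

7820 km

d_R = 1.26 × 6480 km × (3270/3720)^(1/3)
    = 7820 km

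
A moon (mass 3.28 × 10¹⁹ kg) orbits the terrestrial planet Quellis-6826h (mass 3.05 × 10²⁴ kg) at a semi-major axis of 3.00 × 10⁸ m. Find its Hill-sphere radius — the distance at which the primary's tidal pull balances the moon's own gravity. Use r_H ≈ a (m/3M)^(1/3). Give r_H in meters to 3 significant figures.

4.59 × 10⁶ m

r_H ≈ a (m/3M)^(1/3)
    = (3.00 × 10⁸) × (3.28 × 10¹⁹ / (3 × 3.05 × 10²⁴))^(1/3)
    = 4.59 × 10⁶ m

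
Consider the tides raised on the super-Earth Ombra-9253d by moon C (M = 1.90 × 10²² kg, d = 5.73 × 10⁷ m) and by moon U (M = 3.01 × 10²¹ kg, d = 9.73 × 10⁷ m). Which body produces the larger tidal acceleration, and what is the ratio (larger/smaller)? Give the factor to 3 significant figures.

The tide-raising term goes as M/d³ (the gradient of a 1/d² field).
Moon C: (1.90 × 10²²) / (5.73 × 10⁷)³ = 1.010 × 10⁻¹
Moon U: (3.01 × 10²¹) / (9.73 × 10⁷)³ = 3.268 × 10⁻³
Ratio (larger/smaller) = 30.9

Moon C, by a factor of ≈ 30.9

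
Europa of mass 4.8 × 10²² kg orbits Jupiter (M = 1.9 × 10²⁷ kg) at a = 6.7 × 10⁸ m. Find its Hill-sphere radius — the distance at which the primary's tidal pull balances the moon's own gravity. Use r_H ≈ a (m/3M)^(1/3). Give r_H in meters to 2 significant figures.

1.4 × 10⁷ m

r_H ≈ a (m/3M)^(1/3)
    = (6.7 × 10⁸) × (4.8 × 10²² / (3 × 1.9 × 10²⁷))^(1/3)
    = 1.4 × 10⁷ m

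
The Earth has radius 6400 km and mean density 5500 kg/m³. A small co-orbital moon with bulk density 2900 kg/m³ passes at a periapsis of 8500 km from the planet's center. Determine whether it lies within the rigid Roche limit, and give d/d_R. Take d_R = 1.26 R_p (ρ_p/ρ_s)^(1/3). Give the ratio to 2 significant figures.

inside; d/d_R ≈ 0.85

d_R = 1.26 × (6400 km) × (5500/2900)^(1/3) = 9982 km
d/d_R = (8500) / (9982) = 0.85
Since d/d_R < 1, the body is inside the Roche limit.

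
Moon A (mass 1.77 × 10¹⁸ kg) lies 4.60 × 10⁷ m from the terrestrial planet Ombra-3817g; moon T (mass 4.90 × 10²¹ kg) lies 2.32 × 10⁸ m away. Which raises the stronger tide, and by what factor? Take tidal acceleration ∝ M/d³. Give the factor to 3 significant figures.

Moon T, by a factor of ≈ 21.6

The tide-raising term goes as M/d³ (the gradient of a 1/d² field).
Moon A: (1.77 × 10¹⁸) / (4.60 × 10⁷)³ = 1.818 × 10⁻⁵
Moon T: (4.90 × 10²¹) / (2.32 × 10⁸)³ = 3.924 × 10⁻⁴
Ratio (larger/smaller) = 21.6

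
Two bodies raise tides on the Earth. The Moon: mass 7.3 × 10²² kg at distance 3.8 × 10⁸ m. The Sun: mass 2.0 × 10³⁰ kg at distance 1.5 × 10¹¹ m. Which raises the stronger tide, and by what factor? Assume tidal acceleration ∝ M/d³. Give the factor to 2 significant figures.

Compare M/d³ for the two perturbers:
The Moon: (7.3 × 10²²) / (3.8 × 10⁸)³ = 1.330 × 10⁻³
The Sun: (2.0 × 10³⁰) / (1.5 × 10¹¹)³ = 5.926 × 10⁻⁴
Ratio (larger/smaller) = 2.2

The Moon, by a factor of ≈ 2.2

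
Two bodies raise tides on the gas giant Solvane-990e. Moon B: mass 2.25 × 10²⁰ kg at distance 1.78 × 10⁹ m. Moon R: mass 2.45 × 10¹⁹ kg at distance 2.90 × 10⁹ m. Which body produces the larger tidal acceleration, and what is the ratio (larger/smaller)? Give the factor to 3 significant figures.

Moon B, by a factor of ≈ 39.7

The tide-raising term goes as M/d³ (the gradient of a 1/d² field).
Moon B: (2.25 × 10²⁰) / (1.78 × 10⁹)³ = 3.990 × 10⁻⁸
Moon R: (2.45 × 10¹⁹) / (2.90 × 10⁹)³ = 1.005 × 10⁻⁹
Ratio (larger/smaller) = 39.7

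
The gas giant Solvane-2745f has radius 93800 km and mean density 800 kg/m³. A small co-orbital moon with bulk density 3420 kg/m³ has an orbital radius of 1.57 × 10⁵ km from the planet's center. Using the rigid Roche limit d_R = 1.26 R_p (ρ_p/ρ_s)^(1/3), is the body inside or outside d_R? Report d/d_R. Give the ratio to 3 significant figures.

d_R = 1.26 × (93800 km) × (800/3420)^(1/3) = 72820 km
d/d_R = (1.57 × 10⁵) / (72820) = 2.16
Since d/d_R > 1, the body is outside the Roche limit.

outside; d/d_R ≈ 2.16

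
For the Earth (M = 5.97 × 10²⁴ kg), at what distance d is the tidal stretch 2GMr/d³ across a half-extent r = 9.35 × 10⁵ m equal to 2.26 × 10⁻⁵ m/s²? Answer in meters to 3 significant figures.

2GMr/d³ = a_tidal  ⇒  d = (2GMr / a_tidal)^(1/3)
d = (2 × 6.674×10⁻¹¹ × (5.97 × 10²⁴) × (9.35 × 10⁵) / (2.26 × 10⁻⁵))^(1/3)
  = 3.21 × 10⁸ m

3.21 × 10⁸ m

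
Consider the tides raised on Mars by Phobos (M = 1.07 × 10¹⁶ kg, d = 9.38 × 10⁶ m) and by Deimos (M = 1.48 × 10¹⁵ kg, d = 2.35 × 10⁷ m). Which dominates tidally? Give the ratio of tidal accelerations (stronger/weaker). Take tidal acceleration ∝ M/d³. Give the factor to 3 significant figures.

Compare M/d³ for the two perturbers:
Phobos: (1.07 × 10¹⁶) / (9.38 × 10⁶)³ = 1.297 × 10⁻⁵
Deimos: (1.48 × 10¹⁵) / (2.35 × 10⁷)³ = 1.140 × 10⁻⁷
Ratio (larger/smaller) = 114

Phobos, by a factor of ≈ 114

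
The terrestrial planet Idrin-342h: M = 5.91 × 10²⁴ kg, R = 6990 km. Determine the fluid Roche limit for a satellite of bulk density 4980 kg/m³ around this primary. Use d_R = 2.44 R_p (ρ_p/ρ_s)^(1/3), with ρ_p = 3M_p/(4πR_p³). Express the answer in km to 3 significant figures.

16000 km

ρ_p = 3M_p/(4πR_p³) = 3 × (5.91 × 10²⁴) / (4π × (6.99 × 10⁶ m)³) = 4130 kg/m³
d_R = 2.44 × 6990 km × (4130/4980)^(1/3)
    = 16000 km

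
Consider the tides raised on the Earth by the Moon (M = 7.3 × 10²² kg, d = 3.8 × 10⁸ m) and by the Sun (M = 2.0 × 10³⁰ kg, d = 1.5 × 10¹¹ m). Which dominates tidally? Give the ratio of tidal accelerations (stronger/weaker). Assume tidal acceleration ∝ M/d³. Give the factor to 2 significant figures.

The tide-raising term goes as M/d³ (the gradient of a 1/d² field).
The Moon: (7.3 × 10²²) / (3.8 × 10⁸)³ = 1.330 × 10⁻³
The Sun: (2.0 × 10³⁰) / (1.5 × 10¹¹)³ = 5.926 × 10⁻⁴
Ratio (larger/smaller) = 2.2

The Moon, by a factor of ≈ 2.2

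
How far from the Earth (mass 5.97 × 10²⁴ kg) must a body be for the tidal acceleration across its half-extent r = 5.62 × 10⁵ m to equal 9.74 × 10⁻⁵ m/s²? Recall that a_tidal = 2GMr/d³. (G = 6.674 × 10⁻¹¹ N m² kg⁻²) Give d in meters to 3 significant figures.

1.66 × 10⁸ m

2GMr/d³ = a_tidal  ⇒  d = (2GMr / a_tidal)^(1/3)
d = (2 × 6.674×10⁻¹¹ × (5.97 × 10²⁴) × (5.62 × 10⁵) / (9.74 × 10⁻⁵))^(1/3)
  = 1.66 × 10⁸ m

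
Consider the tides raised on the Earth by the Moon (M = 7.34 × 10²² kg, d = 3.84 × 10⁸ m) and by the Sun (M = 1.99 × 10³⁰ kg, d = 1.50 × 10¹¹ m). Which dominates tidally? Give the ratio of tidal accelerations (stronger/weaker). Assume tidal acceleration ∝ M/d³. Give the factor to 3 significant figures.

The Moon, by a factor of ≈ 2.20

Tidal acceleration ∝ M/d³, so compare M/d³ for each.
The Moon: (7.34 × 10²²) / (3.84 × 10⁸)³ = 1.296 × 10⁻³
The Sun: (1.99 × 10³⁰) / (1.50 × 10¹¹)³ = 5.896 × 10⁻⁴
Ratio (larger/smaller) = 2.20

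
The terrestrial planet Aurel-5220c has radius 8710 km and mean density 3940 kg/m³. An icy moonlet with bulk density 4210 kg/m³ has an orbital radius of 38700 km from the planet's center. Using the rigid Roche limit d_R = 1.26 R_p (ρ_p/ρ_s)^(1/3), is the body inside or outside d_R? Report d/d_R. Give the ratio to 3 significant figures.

outside; d/d_R ≈ 3.61

d_R = 1.26 × (8710 km) × (3940/4210)^(1/3) = 10730 km
d/d_R = (38700) / (10730) = 3.61
Since d/d_R > 1, the body is outside the Roche limit.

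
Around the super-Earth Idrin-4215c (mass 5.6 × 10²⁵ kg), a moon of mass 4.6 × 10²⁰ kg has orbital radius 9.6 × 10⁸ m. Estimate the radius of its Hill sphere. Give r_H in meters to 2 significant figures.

r_H ≈ a (m/3M)^(1/3)
    = (9.6 × 10⁸) × (4.6 × 10²⁰ / (3 × 5.6 × 10²⁵))^(1/3)
    = 1.3 × 10⁷ m

1.3 × 10⁷ m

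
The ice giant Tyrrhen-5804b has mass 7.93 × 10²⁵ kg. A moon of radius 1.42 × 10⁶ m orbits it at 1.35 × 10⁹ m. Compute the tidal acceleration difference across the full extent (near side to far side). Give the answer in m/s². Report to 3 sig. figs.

1.22 × 10⁻⁵ m/s²

Δg = 4GMr/d³
   = 4 × (6.674 × 10⁻¹¹) × (7.93 × 10²⁵) × (1.42 × 10⁶) / (1.35 × 10⁹)³
   = 1.22 × 10⁻⁵ m/s²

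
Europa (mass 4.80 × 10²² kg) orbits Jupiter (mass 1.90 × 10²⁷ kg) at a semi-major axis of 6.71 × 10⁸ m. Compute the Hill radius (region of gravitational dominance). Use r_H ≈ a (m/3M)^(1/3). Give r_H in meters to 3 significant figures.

r_H ≈ a (m/3M)^(1/3)
    = (6.71 × 10⁸) × (4.80 × 10²² / (3 × 1.90 × 10²⁷))^(1/3)
    = 1.37 × 10⁷ m

1.37 × 10⁷ m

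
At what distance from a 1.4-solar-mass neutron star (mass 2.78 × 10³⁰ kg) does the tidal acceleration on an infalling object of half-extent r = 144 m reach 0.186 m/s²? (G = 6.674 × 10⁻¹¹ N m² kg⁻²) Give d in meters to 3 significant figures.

6.60 × 10⁷ m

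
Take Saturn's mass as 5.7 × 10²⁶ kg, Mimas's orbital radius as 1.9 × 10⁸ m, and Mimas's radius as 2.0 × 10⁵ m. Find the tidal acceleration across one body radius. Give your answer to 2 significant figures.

2.2 × 10⁻³ m/s²

Differencing GM/(d−r)² and GM/d² to first order in r/d gives 2GMr/d³.
a_tidal = 2GMr/d³
        = 2 × (6.674 × 10⁻¹¹) × (5.7 × 10²⁶) × (2.0 × 10⁵) / (1.9 × 10⁸)³
        = 2.2 × 10⁻³ m/s²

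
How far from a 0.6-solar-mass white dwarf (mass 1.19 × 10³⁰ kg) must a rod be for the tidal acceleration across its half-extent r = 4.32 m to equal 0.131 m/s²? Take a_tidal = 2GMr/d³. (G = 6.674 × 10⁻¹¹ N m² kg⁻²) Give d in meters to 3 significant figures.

1.74 × 10⁷ m

2GMr/d³ = a_tidal  ⇒  d = (2GMr / a_tidal)^(1/3)
d = (2 × 6.674×10⁻¹¹ × (1.19 × 10³⁰) × (4.32) / (0.131))^(1/3)
  = 1.74 × 10⁷ m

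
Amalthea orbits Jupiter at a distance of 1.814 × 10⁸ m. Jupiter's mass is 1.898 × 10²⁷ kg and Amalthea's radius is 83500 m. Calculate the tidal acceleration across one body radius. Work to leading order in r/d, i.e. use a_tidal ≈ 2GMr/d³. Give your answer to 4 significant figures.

Since r ≪ d, expand the inverse-square field across one radius to get the leading 2GMr/d³ term.
a_tidal = 2GMr/d³
        = 2 × (6.674 × 10⁻¹¹) × (1.898 × 10²⁷) × (83500) / (1.814 × 10⁸)³
        = 3.544 × 10⁻³ m/s²

3.544 × 10⁻³ m/s²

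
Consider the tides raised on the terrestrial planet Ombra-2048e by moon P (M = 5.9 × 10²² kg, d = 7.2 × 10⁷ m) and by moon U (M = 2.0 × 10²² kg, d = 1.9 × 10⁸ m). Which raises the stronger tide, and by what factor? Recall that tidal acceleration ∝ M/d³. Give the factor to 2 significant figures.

Compare M/d³ for the two perturbers:
Moon P: (5.9 × 10²²) / (7.2 × 10⁷)³ = 1.581 × 10⁻¹
Moon U: (2.0 × 10²²) / (1.9 × 10⁸)³ = 2.916 × 10⁻³
Ratio (larger/smaller) = 54

Moon P, by a factor of ≈ 54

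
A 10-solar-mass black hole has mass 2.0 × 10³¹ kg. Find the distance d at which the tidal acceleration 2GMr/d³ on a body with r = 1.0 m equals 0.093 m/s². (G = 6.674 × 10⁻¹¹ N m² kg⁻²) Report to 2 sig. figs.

2GMr/d³ = a_tidal  ⇒  d = (2GMr / a_tidal)^(1/3)
d = (2 × 6.674×10⁻¹¹ × (2.0 × 10³¹) × (1.0) / (0.093))^(1/3)
  = 3.1 × 10⁷ m

3.1 × 10⁷ m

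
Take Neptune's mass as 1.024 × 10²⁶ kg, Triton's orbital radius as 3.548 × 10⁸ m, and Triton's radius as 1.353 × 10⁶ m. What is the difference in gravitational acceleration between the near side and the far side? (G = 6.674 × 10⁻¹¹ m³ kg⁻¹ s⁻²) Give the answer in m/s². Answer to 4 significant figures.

8.281 × 10⁻⁴ m/s²

Differencing GM/(d−r)² and GM/(d+r)² to first order in r/d gives 4GMr/d³.
Δa = 4GMr/d³
   = 4 × (6.674 × 10⁻¹¹) × (1.024 × 10²⁶) × (1.353 × 10⁶) / (3.548 × 10⁸)³
   = 8.281 × 10⁻⁴ m/s²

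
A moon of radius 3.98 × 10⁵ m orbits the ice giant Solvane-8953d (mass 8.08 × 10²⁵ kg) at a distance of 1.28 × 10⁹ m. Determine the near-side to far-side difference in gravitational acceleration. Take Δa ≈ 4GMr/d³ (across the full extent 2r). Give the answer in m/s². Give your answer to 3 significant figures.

4.09 × 10⁻⁶ m/s²

a_tidal = 4GMr/d³
        = 4 × (6.674 × 10⁻¹¹) × (8.08 × 10²⁵) × (3.98 × 10⁵) / (1.28 × 10⁹)³
        = 4.09 × 10⁻⁶ m/s²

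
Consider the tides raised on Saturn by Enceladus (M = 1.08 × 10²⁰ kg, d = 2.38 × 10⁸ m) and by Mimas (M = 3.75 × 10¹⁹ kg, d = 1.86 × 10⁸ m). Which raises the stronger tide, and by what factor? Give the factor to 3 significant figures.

Enceladus, by a factor of ≈ 1.37

Compare M/d³ for the two perturbers:
Enceladus: (1.08 × 10²⁰) / (2.38 × 10⁸)³ = 8.011 × 10⁻⁶
Mimas: (3.75 × 10¹⁹) / (1.86 × 10⁸)³ = 5.828 × 10⁻⁶
Ratio (larger/smaller) = 1.37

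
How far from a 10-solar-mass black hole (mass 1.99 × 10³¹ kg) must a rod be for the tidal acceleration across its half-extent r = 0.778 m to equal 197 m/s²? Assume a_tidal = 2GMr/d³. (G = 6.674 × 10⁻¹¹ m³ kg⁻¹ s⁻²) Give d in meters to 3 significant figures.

2GMr/d³ = a_tidal  ⇒  d = (2GMr / a_tidal)^(1/3)
d = (2 × 6.674×10⁻¹¹ × (1.99 × 10³¹) × (0.778) / (197))^(1/3)
  = 2.19 × 10⁶ m

2.19 × 10⁶ m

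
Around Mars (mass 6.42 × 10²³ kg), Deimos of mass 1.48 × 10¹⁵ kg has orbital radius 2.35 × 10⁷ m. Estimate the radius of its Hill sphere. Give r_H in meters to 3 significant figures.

r_H ≈ a (m/3M)^(1/3)
    = (2.35 × 10⁷) × (1.48 × 10¹⁵ / (3 × 6.42 × 10²³))^(1/3)
    = 2.15 × 10⁴ m

2.15 × 10⁴ m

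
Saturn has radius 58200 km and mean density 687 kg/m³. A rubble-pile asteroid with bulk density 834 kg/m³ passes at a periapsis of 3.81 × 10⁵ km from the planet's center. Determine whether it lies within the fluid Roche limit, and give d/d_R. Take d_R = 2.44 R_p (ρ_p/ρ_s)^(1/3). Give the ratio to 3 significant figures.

outside; d/d_R ≈ 2.86

d_R = 2.44 × (58200 km) × (687/834)^(1/3) = 1.331 × 10⁵ km
d/d_R = (3.81 × 10⁵) / (1.331 × 10⁵) = 2.86
Since d/d_R > 1, the body is outside the Roche limit.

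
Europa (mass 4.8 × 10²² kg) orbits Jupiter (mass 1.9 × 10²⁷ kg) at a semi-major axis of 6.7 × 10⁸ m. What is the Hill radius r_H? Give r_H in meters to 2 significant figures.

r_H ≈ a (m/3M)^(1/3)
    = (6.7 × 10⁸) × (4.8 × 10²² / (3 × 1.9 × 10²⁷))^(1/3)
    = 1.4 × 10⁷ m

1.4 × 10⁷ m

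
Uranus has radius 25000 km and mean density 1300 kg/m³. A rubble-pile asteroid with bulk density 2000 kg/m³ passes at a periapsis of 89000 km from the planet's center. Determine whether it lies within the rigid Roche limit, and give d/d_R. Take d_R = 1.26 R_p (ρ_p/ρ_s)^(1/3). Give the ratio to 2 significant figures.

outside; d/d_R ≈ 3.3

d_R = 1.26 × (25000 km) × (1300/2000)^(1/3) = 27290 km
d/d_R = (89000) / (27290) = 3.3
Since d/d_R > 1, the body is outside the Roche limit.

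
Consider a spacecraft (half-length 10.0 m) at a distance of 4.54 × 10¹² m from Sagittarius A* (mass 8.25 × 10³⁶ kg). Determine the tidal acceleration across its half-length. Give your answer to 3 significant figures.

1.18 × 10⁻¹⁰ m/s²

Δa = 2GMr/d³
   = 2 × (6.674 × 10⁻¹¹) × (8.25 × 10³⁶) × (10.0) / (4.54 × 10¹²)³
   = 1.18 × 10⁻¹⁰ m/s²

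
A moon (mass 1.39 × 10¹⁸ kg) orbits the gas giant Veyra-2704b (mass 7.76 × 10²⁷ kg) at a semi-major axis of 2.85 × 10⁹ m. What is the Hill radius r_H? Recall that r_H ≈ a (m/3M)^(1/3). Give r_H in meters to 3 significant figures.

1.11 × 10⁶ m

r_H ≈ a (m/3M)^(1/3)
    = (2.85 × 10⁹) × (1.39 × 10¹⁸ / (3 × 7.76 × 10²⁷))^(1/3)
    = 1.11 × 10⁶ m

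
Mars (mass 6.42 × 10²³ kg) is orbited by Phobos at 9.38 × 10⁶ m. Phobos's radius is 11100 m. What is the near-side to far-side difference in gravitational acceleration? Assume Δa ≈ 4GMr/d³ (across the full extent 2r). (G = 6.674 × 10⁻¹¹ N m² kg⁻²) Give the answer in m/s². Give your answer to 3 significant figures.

2.31 × 10⁻³ m/s²

Near-to-far spans 2r, so the tidal difference is twice the near-to-center value: 4GMr/d³.
a_tidal = 4GMr/d³
        = 4 × (6.674 × 10⁻¹¹) × (6.42 × 10²³) × (11100) / (9.38 × 10⁶)³
        = 2.31 × 10⁻³ m/s²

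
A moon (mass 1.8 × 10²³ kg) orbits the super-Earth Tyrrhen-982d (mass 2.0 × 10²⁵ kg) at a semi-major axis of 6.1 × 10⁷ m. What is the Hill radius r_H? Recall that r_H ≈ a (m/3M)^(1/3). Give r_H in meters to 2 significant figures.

8.8 × 10⁶ m

r_H ≈ a (m/3M)^(1/3)
    = (6.1 × 10⁷) × (1.8 × 10²³ / (3 × 2.0 × 10²⁵))^(1/3)
    = 8.8 × 10⁶ m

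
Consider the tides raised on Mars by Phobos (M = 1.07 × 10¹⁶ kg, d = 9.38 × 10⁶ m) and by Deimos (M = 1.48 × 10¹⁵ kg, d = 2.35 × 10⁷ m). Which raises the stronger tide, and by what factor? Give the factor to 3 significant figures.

Phobos, by a factor of ≈ 114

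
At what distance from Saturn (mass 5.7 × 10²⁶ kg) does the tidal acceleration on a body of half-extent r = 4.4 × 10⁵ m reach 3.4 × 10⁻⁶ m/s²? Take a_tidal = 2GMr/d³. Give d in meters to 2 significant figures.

2.1 × 10⁹ m

2GMr/d³ = a_tidal  ⇒  d = (2GMr / a_tidal)^(1/3)
d = (2 × 6.674×10⁻¹¹ × (5.7 × 10²⁶) × (4.4 × 10⁵) / (3.4 × 10⁻⁶))^(1/3)
  = 2.1 × 10⁹ m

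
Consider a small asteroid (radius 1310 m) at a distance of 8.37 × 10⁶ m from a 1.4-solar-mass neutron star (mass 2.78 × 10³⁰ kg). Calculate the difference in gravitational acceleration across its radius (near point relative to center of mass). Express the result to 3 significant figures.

8.29 × 10² m/s²

Δa = 2GMr/d³
   = 2 × (6.674 × 10⁻¹¹) × (2.78 × 10³⁰) × (1310) / (8.37 × 10⁶)³
   = 8.29 × 10² m/s²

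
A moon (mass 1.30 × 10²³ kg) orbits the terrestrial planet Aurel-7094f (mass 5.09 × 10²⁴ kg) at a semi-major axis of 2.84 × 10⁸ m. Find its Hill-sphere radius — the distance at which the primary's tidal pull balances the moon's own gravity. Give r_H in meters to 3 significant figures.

r_H ≈ a (m/3M)^(1/3)
    = (2.84 × 10⁸) × (1.30 × 10²³ / (3 × 5.09 × 10²⁴))^(1/3)
    = 5.80 × 10⁷ m

5.80 × 10⁷ m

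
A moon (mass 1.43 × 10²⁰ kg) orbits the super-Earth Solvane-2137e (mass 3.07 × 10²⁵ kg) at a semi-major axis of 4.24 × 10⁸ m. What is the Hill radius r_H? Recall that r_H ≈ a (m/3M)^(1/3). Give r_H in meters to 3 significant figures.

4.91 × 10⁶ m

r_H ≈ a (m/3M)^(1/3)
    = (4.24 × 10⁸) × (1.43 × 10²⁰ / (3 × 3.07 × 10²⁵))^(1/3)
    = 4.91 × 10⁶ m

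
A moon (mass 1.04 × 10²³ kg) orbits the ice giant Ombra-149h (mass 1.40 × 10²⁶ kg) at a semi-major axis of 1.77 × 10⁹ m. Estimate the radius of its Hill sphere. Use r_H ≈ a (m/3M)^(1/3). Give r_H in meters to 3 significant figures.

1.11 × 10⁸ m

r_H ≈ a (m/3M)^(1/3)
    = (1.77 × 10⁹) × (1.04 × 10²³ / (3 × 1.40 × 10²⁶))^(1/3)
    = 1.11 × 10⁸ m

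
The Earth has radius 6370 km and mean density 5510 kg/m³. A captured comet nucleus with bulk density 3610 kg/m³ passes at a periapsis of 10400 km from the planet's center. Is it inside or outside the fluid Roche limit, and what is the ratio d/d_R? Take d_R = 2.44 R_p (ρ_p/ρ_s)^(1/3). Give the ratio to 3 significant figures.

d_R = 2.44 × (6370 km) × (5510/3610)^(1/3) = 17900 km
d/d_R = (10400) / (17900) = 0.581
Since d/d_R < 1, the body is inside the Roche limit.

inside; d/d_R ≈ 0.581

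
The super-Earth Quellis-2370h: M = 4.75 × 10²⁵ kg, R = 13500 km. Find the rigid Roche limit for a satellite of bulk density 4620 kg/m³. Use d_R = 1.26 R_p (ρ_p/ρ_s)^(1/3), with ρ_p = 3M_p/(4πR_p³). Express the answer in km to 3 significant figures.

17000 km

ρ_p = 3M_p/(4πR_p³) = 3 × (4.75 × 10²⁵) / (4π × (1.35 × 10⁷ m)³) = 4610 kg/m³
d_R = 1.26 × 13500 km × (4610/4620)^(1/3)
    = 17000 km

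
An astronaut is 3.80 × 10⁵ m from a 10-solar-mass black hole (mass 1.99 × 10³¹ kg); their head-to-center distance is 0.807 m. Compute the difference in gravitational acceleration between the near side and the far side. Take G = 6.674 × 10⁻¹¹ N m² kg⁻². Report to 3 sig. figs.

7.81 × 10⁴ m/s²

Δg = 4GMr/d³
   = 4 × (6.674 × 10⁻¹¹) × (1.99 × 10³¹) × (0.807) / (3.80 × 10⁵)³
   = 7.81 × 10⁴ m/s²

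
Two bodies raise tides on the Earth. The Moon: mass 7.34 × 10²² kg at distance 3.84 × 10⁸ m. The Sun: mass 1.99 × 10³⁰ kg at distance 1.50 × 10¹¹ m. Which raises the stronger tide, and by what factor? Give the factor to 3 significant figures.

Tidal stretch scales as M/d³; compute that for each body.
The Moon: (7.34 × 10²²) / (3.84 × 10⁸)³ = 1.296 × 10⁻³
The Sun: (1.99 × 10³⁰) / (1.50 × 10¹¹)³ = 5.896 × 10⁻⁴
Ratio (larger/smaller) = 2.20

The Moon, by a factor of ≈ 2.20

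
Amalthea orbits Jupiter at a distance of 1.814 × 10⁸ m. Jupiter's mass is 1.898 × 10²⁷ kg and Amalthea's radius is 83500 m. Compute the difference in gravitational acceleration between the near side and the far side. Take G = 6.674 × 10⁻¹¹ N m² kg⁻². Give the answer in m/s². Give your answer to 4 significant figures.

7.088 × 10⁻³ m/s²

Δg = 4GMr/d³
   = 4 × (6.674 × 10⁻¹¹) × (1.898 × 10²⁷) × (83500) / (1.814 × 10⁸)³
   = 7.088 × 10⁻³ m/s²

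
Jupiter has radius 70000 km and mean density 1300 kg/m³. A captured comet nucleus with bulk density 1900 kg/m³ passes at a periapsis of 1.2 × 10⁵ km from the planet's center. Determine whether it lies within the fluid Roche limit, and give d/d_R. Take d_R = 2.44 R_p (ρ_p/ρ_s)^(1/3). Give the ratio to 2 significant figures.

d_R = 2.44 × (70000 km) × (1300/1900)^(1/3) = 1.505 × 10⁵ km
d/d_R = (1.2 × 10⁵) / (1.505 × 10⁵) = 0.80
Since d/d_R < 1, the body is inside the Roche limit.

inside; d/d_R ≈ 0.80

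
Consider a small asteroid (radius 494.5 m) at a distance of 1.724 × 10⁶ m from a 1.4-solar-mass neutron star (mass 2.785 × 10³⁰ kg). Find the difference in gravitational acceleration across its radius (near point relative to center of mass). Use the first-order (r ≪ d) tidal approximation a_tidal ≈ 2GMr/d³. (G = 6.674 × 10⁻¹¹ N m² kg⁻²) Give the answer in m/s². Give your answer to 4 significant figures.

3.588 × 10⁴ m/s²

Δg = 2GMr/d³
   = 2 × (6.674 × 10⁻¹¹) × (2.785 × 10³⁰) × (494.5) / (1.724 × 10⁶)³
   = 3.588 × 10⁴ m/s²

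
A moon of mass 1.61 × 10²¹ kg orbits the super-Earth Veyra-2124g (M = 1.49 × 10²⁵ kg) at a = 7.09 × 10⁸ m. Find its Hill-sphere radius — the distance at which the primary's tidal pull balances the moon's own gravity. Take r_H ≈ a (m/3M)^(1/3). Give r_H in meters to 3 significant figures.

2.34 × 10⁷ m

r_H ≈ a (m/3M)^(1/3)
    = (7.09 × 10⁸) × (1.61 × 10²¹ / (3 × 1.49 × 10²⁵))^(1/3)
    = 2.34 × 10⁷ m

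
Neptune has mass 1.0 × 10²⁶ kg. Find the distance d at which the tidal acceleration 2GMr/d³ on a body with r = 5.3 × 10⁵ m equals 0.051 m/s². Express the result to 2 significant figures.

2GMr/d³ = a_tidal  ⇒  d = (2GMr / a_tidal)^(1/3)
d = (2 × 6.674×10⁻¹¹ × (1.0 × 10²⁶) × (5.3 × 10⁵) / (0.051))^(1/3)
  = 5.2 × 10⁷ m

5.2 × 10⁷ m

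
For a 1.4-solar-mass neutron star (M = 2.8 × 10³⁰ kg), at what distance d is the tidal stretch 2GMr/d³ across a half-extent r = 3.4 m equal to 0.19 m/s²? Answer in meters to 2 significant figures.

1.9 × 10⁷ m

2GMr/d³ = a_tidal  ⇒  d = (2GMr / a_tidal)^(1/3)
d = (2 × 6.674×10⁻¹¹ × (2.8 × 10³⁰) × (3.4) / (0.19))^(1/3)
  = 1.9 × 10⁷ m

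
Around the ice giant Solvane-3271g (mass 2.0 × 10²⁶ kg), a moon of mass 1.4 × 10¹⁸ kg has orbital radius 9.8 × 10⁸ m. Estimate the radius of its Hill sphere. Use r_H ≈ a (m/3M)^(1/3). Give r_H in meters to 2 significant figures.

1.3 × 10⁶ m

r_H ≈ a (m/3M)^(1/3)
    = (9.8 × 10⁸) × (1.4 × 10¹⁸ / (3 × 2.0 × 10²⁶))^(1/3)
    = 1.3 × 10⁶ m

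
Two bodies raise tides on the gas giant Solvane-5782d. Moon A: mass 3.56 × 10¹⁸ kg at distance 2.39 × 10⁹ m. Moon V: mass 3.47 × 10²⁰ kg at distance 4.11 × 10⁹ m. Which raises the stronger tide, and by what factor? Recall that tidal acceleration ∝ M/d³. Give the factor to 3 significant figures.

Tidal stretch scales as M/d³; compute that for each body.
Moon A: (3.56 × 10¹⁸) / (2.39 × 10⁹)³ = 2.608 × 10⁻¹⁰
Moon V: (3.47 × 10²⁰) / (4.11 × 10⁹)³ = 4.998 × 10⁻⁹
Ratio (larger/smaller) = 19.2

Moon V, by a factor of ≈ 19.2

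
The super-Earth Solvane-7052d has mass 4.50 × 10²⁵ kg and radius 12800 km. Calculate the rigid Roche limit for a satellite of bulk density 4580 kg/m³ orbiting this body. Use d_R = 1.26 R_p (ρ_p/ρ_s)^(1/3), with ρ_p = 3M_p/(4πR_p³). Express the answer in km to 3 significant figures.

ρ_p = 3M_p/(4πR_p³) = 3 × (4.50 × 10²⁵) / (4π × (1.28 × 10⁷ m)³) = 5120 kg/m³
d_R = 1.26 × 12800 km × (5120/4580)^(1/3)
    = 16700 km

16700 km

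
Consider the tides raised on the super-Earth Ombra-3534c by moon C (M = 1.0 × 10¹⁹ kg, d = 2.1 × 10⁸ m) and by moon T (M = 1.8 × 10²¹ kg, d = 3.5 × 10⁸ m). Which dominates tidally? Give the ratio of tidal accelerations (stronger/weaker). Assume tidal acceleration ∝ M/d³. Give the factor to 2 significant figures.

The tide-raising term goes as M/d³ (the gradient of a 1/d² field).
Moon C: (1.0 × 10¹⁹) / (2.1 × 10⁸)³ = 1.080 × 10⁻⁶
Moon T: (1.8 × 10²¹) / (3.5 × 10⁸)³ = 4.198 × 10⁻⁵
Ratio (larger/smaller) = 39

Moon T, by a factor of ≈ 39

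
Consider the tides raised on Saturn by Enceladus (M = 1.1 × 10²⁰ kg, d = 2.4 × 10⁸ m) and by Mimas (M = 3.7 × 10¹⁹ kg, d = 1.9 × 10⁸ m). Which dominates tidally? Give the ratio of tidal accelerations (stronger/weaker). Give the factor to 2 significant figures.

Tidal stretch scales as M/d³; compute that for each body.
Enceladus: (1.1 × 10²⁰) / (2.4 × 10⁸)³ = 7.957 × 10⁻⁶
Mimas: (3.7 × 10¹⁹) / (1.9 × 10⁸)³ = 5.394 × 10⁻⁶
Ratio (larger/smaller) = 1.5

Enceladus, by a factor of ≈ 1.5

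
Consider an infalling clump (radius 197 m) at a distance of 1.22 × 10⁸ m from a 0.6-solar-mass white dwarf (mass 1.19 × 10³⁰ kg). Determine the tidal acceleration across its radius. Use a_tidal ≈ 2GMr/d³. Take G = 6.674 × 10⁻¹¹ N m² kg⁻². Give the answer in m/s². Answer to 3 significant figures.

1.72 × 10⁻² m/s²

Δg = 2GMr/d³
   = 2 × (6.674 × 10⁻¹¹) × (1.19 × 10³⁰) × (197) / (1.22 × 10⁸)³
   = 1.72 × 10⁻² m/s²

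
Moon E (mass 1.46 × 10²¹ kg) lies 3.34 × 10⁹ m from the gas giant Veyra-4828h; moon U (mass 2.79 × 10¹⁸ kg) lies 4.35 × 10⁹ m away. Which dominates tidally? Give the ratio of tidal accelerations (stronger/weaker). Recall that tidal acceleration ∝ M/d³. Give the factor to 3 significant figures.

The tide-raising term goes as M/d³ (the gradient of a 1/d² field).
Moon E: (1.46 × 10²¹) / (3.34 × 10⁹)³ = 3.918 × 10⁻⁸
Moon U: (2.79 × 10¹⁸) / (4.35 × 10⁹)³ = 3.390 × 10⁻¹¹
Ratio (larger/smaller) = 1160

Moon E, by a factor of ≈ 1160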